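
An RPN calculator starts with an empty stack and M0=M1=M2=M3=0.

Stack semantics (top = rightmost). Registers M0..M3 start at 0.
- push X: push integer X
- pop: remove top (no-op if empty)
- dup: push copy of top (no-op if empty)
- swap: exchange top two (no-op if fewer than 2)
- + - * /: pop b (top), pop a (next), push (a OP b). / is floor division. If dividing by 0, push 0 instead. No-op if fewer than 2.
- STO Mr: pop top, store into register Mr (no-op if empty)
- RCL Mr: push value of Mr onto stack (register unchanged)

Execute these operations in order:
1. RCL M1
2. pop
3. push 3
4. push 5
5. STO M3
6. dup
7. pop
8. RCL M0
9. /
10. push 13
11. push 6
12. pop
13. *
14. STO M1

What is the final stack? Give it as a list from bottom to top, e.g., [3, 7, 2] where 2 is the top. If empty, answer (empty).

After op 1 (RCL M1): stack=[0] mem=[0,0,0,0]
After op 2 (pop): stack=[empty] mem=[0,0,0,0]
After op 3 (push 3): stack=[3] mem=[0,0,0,0]
After op 4 (push 5): stack=[3,5] mem=[0,0,0,0]
After op 5 (STO M3): stack=[3] mem=[0,0,0,5]
After op 6 (dup): stack=[3,3] mem=[0,0,0,5]
After op 7 (pop): stack=[3] mem=[0,0,0,5]
After op 8 (RCL M0): stack=[3,0] mem=[0,0,0,5]
After op 9 (/): stack=[0] mem=[0,0,0,5]
After op 10 (push 13): stack=[0,13] mem=[0,0,0,5]
After op 11 (push 6): stack=[0,13,6] mem=[0,0,0,5]
After op 12 (pop): stack=[0,13] mem=[0,0,0,5]
After op 13 (*): stack=[0] mem=[0,0,0,5]
After op 14 (STO M1): stack=[empty] mem=[0,0,0,5]

Answer: (empty)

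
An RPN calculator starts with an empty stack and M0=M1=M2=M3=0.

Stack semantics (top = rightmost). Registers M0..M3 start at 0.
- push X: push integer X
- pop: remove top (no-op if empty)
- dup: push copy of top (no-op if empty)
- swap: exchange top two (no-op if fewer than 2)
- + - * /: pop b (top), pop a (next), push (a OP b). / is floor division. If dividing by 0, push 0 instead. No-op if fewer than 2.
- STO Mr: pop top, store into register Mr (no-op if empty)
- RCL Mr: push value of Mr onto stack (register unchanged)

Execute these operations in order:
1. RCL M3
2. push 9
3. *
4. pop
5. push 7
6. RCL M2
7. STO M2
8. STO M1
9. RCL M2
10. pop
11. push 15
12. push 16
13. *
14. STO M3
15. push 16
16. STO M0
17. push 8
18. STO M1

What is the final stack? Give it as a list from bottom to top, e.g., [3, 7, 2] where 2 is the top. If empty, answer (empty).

Answer: (empty)

Derivation:
After op 1 (RCL M3): stack=[0] mem=[0,0,0,0]
After op 2 (push 9): stack=[0,9] mem=[0,0,0,0]
After op 3 (*): stack=[0] mem=[0,0,0,0]
After op 4 (pop): stack=[empty] mem=[0,0,0,0]
After op 5 (push 7): stack=[7] mem=[0,0,0,0]
After op 6 (RCL M2): stack=[7,0] mem=[0,0,0,0]
After op 7 (STO M2): stack=[7] mem=[0,0,0,0]
After op 8 (STO M1): stack=[empty] mem=[0,7,0,0]
After op 9 (RCL M2): stack=[0] mem=[0,7,0,0]
After op 10 (pop): stack=[empty] mem=[0,7,0,0]
After op 11 (push 15): stack=[15] mem=[0,7,0,0]
After op 12 (push 16): stack=[15,16] mem=[0,7,0,0]
After op 13 (*): stack=[240] mem=[0,7,0,0]
After op 14 (STO M3): stack=[empty] mem=[0,7,0,240]
After op 15 (push 16): stack=[16] mem=[0,7,0,240]
After op 16 (STO M0): stack=[empty] mem=[16,7,0,240]
After op 17 (push 8): stack=[8] mem=[16,7,0,240]
After op 18 (STO M1): stack=[empty] mem=[16,8,0,240]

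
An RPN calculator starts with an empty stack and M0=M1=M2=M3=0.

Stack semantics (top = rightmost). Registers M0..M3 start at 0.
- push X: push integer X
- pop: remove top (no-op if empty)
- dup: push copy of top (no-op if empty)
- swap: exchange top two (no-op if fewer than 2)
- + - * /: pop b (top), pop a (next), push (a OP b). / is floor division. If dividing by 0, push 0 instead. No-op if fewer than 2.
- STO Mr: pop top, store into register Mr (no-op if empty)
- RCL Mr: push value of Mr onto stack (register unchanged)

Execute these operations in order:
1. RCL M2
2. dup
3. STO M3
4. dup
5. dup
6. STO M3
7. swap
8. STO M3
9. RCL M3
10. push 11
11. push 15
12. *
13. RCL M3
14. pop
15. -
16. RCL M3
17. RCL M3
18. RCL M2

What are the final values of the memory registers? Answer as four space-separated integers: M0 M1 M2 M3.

Answer: 0 0 0 0

Derivation:
After op 1 (RCL M2): stack=[0] mem=[0,0,0,0]
After op 2 (dup): stack=[0,0] mem=[0,0,0,0]
After op 3 (STO M3): stack=[0] mem=[0,0,0,0]
After op 4 (dup): stack=[0,0] mem=[0,0,0,0]
After op 5 (dup): stack=[0,0,0] mem=[0,0,0,0]
After op 6 (STO M3): stack=[0,0] mem=[0,0,0,0]
After op 7 (swap): stack=[0,0] mem=[0,0,0,0]
After op 8 (STO M3): stack=[0] mem=[0,0,0,0]
After op 9 (RCL M3): stack=[0,0] mem=[0,0,0,0]
After op 10 (push 11): stack=[0,0,11] mem=[0,0,0,0]
After op 11 (push 15): stack=[0,0,11,15] mem=[0,0,0,0]
After op 12 (*): stack=[0,0,165] mem=[0,0,0,0]
After op 13 (RCL M3): stack=[0,0,165,0] mem=[0,0,0,0]
After op 14 (pop): stack=[0,0,165] mem=[0,0,0,0]
After op 15 (-): stack=[0,-165] mem=[0,0,0,0]
After op 16 (RCL M3): stack=[0,-165,0] mem=[0,0,0,0]
After op 17 (RCL M3): stack=[0,-165,0,0] mem=[0,0,0,0]
After op 18 (RCL M2): stack=[0,-165,0,0,0] mem=[0,0,0,0]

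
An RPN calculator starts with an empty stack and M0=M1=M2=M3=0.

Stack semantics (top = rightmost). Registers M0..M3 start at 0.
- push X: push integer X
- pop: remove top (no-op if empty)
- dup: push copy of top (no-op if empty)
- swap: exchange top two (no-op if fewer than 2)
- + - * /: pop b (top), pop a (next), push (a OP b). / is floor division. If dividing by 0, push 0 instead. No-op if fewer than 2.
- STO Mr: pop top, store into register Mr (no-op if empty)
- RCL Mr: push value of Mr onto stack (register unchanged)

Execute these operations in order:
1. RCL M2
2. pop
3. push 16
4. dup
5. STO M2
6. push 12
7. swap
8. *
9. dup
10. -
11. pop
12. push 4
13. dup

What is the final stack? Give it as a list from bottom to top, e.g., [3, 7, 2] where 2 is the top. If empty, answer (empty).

After op 1 (RCL M2): stack=[0] mem=[0,0,0,0]
After op 2 (pop): stack=[empty] mem=[0,0,0,0]
After op 3 (push 16): stack=[16] mem=[0,0,0,0]
After op 4 (dup): stack=[16,16] mem=[0,0,0,0]
After op 5 (STO M2): stack=[16] mem=[0,0,16,0]
After op 6 (push 12): stack=[16,12] mem=[0,0,16,0]
After op 7 (swap): stack=[12,16] mem=[0,0,16,0]
After op 8 (*): stack=[192] mem=[0,0,16,0]
After op 9 (dup): stack=[192,192] mem=[0,0,16,0]
After op 10 (-): stack=[0] mem=[0,0,16,0]
After op 11 (pop): stack=[empty] mem=[0,0,16,0]
After op 12 (push 4): stack=[4] mem=[0,0,16,0]
After op 13 (dup): stack=[4,4] mem=[0,0,16,0]

Answer: [4, 4]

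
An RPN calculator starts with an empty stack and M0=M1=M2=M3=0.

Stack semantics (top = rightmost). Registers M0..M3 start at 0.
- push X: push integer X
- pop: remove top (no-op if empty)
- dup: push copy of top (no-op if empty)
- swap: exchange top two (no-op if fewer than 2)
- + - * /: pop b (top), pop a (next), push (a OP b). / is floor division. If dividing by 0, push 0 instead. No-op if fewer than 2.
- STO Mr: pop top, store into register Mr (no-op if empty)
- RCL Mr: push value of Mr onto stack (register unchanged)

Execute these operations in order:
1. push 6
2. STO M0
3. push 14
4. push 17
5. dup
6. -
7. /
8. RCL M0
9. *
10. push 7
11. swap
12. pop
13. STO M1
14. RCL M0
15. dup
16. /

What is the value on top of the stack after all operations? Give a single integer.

After op 1 (push 6): stack=[6] mem=[0,0,0,0]
After op 2 (STO M0): stack=[empty] mem=[6,0,0,0]
After op 3 (push 14): stack=[14] mem=[6,0,0,0]
After op 4 (push 17): stack=[14,17] mem=[6,0,0,0]
After op 5 (dup): stack=[14,17,17] mem=[6,0,0,0]
After op 6 (-): stack=[14,0] mem=[6,0,0,0]
After op 7 (/): stack=[0] mem=[6,0,0,0]
After op 8 (RCL M0): stack=[0,6] mem=[6,0,0,0]
After op 9 (*): stack=[0] mem=[6,0,0,0]
After op 10 (push 7): stack=[0,7] mem=[6,0,0,0]
After op 11 (swap): stack=[7,0] mem=[6,0,0,0]
After op 12 (pop): stack=[7] mem=[6,0,0,0]
After op 13 (STO M1): stack=[empty] mem=[6,7,0,0]
After op 14 (RCL M0): stack=[6] mem=[6,7,0,0]
After op 15 (dup): stack=[6,6] mem=[6,7,0,0]
After op 16 (/): stack=[1] mem=[6,7,0,0]

Answer: 1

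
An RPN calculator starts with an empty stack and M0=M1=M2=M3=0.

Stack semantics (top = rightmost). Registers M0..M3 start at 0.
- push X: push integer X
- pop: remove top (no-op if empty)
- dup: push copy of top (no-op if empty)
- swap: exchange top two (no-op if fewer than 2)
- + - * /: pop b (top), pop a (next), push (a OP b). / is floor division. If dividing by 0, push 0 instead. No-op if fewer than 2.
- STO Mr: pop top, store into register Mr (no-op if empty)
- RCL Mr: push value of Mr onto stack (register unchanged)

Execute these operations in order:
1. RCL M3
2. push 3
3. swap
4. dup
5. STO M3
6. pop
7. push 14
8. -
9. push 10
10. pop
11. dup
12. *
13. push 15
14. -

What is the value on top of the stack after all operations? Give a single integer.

Answer: 106

Derivation:
After op 1 (RCL M3): stack=[0] mem=[0,0,0,0]
After op 2 (push 3): stack=[0,3] mem=[0,0,0,0]
After op 3 (swap): stack=[3,0] mem=[0,0,0,0]
After op 4 (dup): stack=[3,0,0] mem=[0,0,0,0]
After op 5 (STO M3): stack=[3,0] mem=[0,0,0,0]
After op 6 (pop): stack=[3] mem=[0,0,0,0]
After op 7 (push 14): stack=[3,14] mem=[0,0,0,0]
After op 8 (-): stack=[-11] mem=[0,0,0,0]
After op 9 (push 10): stack=[-11,10] mem=[0,0,0,0]
After op 10 (pop): stack=[-11] mem=[0,0,0,0]
After op 11 (dup): stack=[-11,-11] mem=[0,0,0,0]
After op 12 (*): stack=[121] mem=[0,0,0,0]
After op 13 (push 15): stack=[121,15] mem=[0,0,0,0]
After op 14 (-): stack=[106] mem=[0,0,0,0]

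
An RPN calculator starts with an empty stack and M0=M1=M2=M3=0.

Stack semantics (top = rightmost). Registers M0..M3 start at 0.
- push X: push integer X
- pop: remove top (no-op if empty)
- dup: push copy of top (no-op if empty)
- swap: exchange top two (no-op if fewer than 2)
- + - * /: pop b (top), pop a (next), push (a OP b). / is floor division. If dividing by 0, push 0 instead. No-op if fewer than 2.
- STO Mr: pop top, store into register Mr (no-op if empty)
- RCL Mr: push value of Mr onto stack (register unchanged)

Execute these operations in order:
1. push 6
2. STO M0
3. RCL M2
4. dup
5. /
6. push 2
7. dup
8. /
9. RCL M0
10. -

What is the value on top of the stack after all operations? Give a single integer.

After op 1 (push 6): stack=[6] mem=[0,0,0,0]
After op 2 (STO M0): stack=[empty] mem=[6,0,0,0]
After op 3 (RCL M2): stack=[0] mem=[6,0,0,0]
After op 4 (dup): stack=[0,0] mem=[6,0,0,0]
After op 5 (/): stack=[0] mem=[6,0,0,0]
After op 6 (push 2): stack=[0,2] mem=[6,0,0,0]
After op 7 (dup): stack=[0,2,2] mem=[6,0,0,0]
After op 8 (/): stack=[0,1] mem=[6,0,0,0]
After op 9 (RCL M0): stack=[0,1,6] mem=[6,0,0,0]
After op 10 (-): stack=[0,-5] mem=[6,0,0,0]

Answer: -5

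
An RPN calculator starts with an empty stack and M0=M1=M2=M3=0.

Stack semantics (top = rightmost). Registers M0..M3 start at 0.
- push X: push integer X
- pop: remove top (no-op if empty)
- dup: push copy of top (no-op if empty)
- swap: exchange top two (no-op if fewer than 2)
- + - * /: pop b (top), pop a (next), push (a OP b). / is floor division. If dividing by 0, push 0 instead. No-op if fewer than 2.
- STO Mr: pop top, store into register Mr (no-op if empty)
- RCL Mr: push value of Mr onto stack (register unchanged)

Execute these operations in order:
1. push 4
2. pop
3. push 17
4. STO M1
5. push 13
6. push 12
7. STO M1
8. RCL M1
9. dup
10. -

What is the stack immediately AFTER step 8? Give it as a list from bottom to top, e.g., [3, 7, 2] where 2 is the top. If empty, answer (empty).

After op 1 (push 4): stack=[4] mem=[0,0,0,0]
After op 2 (pop): stack=[empty] mem=[0,0,0,0]
After op 3 (push 17): stack=[17] mem=[0,0,0,0]
After op 4 (STO M1): stack=[empty] mem=[0,17,0,0]
After op 5 (push 13): stack=[13] mem=[0,17,0,0]
After op 6 (push 12): stack=[13,12] mem=[0,17,0,0]
After op 7 (STO M1): stack=[13] mem=[0,12,0,0]
After op 8 (RCL M1): stack=[13,12] mem=[0,12,0,0]

[13, 12]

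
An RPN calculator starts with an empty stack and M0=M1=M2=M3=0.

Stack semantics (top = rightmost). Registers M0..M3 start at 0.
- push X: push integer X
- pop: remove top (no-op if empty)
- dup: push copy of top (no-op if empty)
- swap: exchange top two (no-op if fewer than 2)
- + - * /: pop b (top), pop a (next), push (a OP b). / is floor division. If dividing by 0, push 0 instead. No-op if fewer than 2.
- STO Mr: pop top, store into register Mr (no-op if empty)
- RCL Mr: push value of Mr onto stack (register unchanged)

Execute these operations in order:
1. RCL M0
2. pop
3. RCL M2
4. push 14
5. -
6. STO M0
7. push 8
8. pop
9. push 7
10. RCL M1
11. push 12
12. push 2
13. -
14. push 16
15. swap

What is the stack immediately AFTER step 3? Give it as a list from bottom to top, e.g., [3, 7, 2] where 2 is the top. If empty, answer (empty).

After op 1 (RCL M0): stack=[0] mem=[0,0,0,0]
After op 2 (pop): stack=[empty] mem=[0,0,0,0]
After op 3 (RCL M2): stack=[0] mem=[0,0,0,0]

[0]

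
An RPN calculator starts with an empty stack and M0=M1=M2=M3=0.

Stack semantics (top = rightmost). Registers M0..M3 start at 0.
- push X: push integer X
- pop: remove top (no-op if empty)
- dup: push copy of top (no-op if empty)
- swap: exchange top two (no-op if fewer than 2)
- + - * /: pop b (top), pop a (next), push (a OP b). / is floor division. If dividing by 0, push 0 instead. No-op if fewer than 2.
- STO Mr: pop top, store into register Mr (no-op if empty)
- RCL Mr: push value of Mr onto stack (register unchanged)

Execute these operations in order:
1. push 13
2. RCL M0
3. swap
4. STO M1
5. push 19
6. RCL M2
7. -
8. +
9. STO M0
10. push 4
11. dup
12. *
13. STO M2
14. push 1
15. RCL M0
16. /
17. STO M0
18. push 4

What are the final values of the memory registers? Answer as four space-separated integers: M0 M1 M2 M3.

Answer: 0 13 16 0

Derivation:
After op 1 (push 13): stack=[13] mem=[0,0,0,0]
After op 2 (RCL M0): stack=[13,0] mem=[0,0,0,0]
After op 3 (swap): stack=[0,13] mem=[0,0,0,0]
After op 4 (STO M1): stack=[0] mem=[0,13,0,0]
After op 5 (push 19): stack=[0,19] mem=[0,13,0,0]
After op 6 (RCL M2): stack=[0,19,0] mem=[0,13,0,0]
After op 7 (-): stack=[0,19] mem=[0,13,0,0]
After op 8 (+): stack=[19] mem=[0,13,0,0]
After op 9 (STO M0): stack=[empty] mem=[19,13,0,0]
After op 10 (push 4): stack=[4] mem=[19,13,0,0]
After op 11 (dup): stack=[4,4] mem=[19,13,0,0]
After op 12 (*): stack=[16] mem=[19,13,0,0]
After op 13 (STO M2): stack=[empty] mem=[19,13,16,0]
After op 14 (push 1): stack=[1] mem=[19,13,16,0]
After op 15 (RCL M0): stack=[1,19] mem=[19,13,16,0]
After op 16 (/): stack=[0] mem=[19,13,16,0]
After op 17 (STO M0): stack=[empty] mem=[0,13,16,0]
After op 18 (push 4): stack=[4] mem=[0,13,16,0]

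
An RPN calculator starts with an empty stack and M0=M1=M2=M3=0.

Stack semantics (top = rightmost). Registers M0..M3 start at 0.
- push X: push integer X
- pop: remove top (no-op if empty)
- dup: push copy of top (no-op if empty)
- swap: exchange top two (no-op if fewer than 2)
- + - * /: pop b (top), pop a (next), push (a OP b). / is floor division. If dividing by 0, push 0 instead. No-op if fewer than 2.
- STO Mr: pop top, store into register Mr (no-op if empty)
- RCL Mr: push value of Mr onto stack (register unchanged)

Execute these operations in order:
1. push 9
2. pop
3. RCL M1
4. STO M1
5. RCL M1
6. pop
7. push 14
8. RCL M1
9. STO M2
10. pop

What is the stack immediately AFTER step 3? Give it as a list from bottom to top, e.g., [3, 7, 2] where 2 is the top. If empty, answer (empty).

After op 1 (push 9): stack=[9] mem=[0,0,0,0]
After op 2 (pop): stack=[empty] mem=[0,0,0,0]
After op 3 (RCL M1): stack=[0] mem=[0,0,0,0]

[0]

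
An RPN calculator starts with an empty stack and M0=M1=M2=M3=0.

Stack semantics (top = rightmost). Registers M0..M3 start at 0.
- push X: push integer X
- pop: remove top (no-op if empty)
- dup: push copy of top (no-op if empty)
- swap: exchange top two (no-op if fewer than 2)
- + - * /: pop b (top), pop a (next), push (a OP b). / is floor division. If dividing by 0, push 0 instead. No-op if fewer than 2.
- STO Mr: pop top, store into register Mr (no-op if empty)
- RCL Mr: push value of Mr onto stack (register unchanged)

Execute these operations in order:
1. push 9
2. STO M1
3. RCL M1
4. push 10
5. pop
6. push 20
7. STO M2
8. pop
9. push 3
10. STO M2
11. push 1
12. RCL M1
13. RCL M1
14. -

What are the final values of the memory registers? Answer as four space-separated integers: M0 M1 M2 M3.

Answer: 0 9 3 0

Derivation:
After op 1 (push 9): stack=[9] mem=[0,0,0,0]
After op 2 (STO M1): stack=[empty] mem=[0,9,0,0]
After op 3 (RCL M1): stack=[9] mem=[0,9,0,0]
After op 4 (push 10): stack=[9,10] mem=[0,9,0,0]
After op 5 (pop): stack=[9] mem=[0,9,0,0]
After op 6 (push 20): stack=[9,20] mem=[0,9,0,0]
After op 7 (STO M2): stack=[9] mem=[0,9,20,0]
After op 8 (pop): stack=[empty] mem=[0,9,20,0]
After op 9 (push 3): stack=[3] mem=[0,9,20,0]
After op 10 (STO M2): stack=[empty] mem=[0,9,3,0]
After op 11 (push 1): stack=[1] mem=[0,9,3,0]
After op 12 (RCL M1): stack=[1,9] mem=[0,9,3,0]
After op 13 (RCL M1): stack=[1,9,9] mem=[0,9,3,0]
After op 14 (-): stack=[1,0] mem=[0,9,3,0]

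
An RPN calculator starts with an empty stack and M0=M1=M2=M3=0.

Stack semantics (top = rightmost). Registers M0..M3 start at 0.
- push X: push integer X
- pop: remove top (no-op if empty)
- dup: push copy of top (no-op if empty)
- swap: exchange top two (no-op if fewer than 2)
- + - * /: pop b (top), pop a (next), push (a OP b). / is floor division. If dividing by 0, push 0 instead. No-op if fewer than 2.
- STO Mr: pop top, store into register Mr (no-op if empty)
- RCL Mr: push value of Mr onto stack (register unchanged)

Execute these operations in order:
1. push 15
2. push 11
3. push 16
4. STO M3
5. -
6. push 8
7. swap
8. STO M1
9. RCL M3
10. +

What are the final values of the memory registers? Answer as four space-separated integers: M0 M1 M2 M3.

Answer: 0 4 0 16

Derivation:
After op 1 (push 15): stack=[15] mem=[0,0,0,0]
After op 2 (push 11): stack=[15,11] mem=[0,0,0,0]
After op 3 (push 16): stack=[15,11,16] mem=[0,0,0,0]
After op 4 (STO M3): stack=[15,11] mem=[0,0,0,16]
After op 5 (-): stack=[4] mem=[0,0,0,16]
After op 6 (push 8): stack=[4,8] mem=[0,0,0,16]
After op 7 (swap): stack=[8,4] mem=[0,0,0,16]
After op 8 (STO M1): stack=[8] mem=[0,4,0,16]
After op 9 (RCL M3): stack=[8,16] mem=[0,4,0,16]
After op 10 (+): stack=[24] mem=[0,4,0,16]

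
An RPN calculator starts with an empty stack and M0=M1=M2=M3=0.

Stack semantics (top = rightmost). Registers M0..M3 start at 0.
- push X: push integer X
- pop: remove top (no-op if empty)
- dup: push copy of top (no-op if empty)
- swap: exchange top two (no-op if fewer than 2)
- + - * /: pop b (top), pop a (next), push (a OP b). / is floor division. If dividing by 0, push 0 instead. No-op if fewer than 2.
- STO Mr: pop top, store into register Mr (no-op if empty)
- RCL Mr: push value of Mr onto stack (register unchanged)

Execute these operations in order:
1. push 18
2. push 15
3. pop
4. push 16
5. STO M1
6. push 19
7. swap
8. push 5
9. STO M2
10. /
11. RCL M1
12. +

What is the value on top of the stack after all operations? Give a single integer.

Answer: 17

Derivation:
After op 1 (push 18): stack=[18] mem=[0,0,0,0]
After op 2 (push 15): stack=[18,15] mem=[0,0,0,0]
After op 3 (pop): stack=[18] mem=[0,0,0,0]
After op 4 (push 16): stack=[18,16] mem=[0,0,0,0]
After op 5 (STO M1): stack=[18] mem=[0,16,0,0]
After op 6 (push 19): stack=[18,19] mem=[0,16,0,0]
After op 7 (swap): stack=[19,18] mem=[0,16,0,0]
After op 8 (push 5): stack=[19,18,5] mem=[0,16,0,0]
After op 9 (STO M2): stack=[19,18] mem=[0,16,5,0]
After op 10 (/): stack=[1] mem=[0,16,5,0]
After op 11 (RCL M1): stack=[1,16] mem=[0,16,5,0]
After op 12 (+): stack=[17] mem=[0,16,5,0]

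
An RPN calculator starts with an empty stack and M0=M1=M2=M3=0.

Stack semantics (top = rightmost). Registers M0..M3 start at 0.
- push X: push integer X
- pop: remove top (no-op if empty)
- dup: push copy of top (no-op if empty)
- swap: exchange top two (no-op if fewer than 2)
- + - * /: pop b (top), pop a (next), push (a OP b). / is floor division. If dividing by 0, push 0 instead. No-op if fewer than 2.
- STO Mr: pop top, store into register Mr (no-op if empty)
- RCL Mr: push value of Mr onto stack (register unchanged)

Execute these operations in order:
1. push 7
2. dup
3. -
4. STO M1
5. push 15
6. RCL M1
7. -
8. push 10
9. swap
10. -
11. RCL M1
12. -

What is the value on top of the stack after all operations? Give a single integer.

Answer: -5

Derivation:
After op 1 (push 7): stack=[7] mem=[0,0,0,0]
After op 2 (dup): stack=[7,7] mem=[0,0,0,0]
After op 3 (-): stack=[0] mem=[0,0,0,0]
After op 4 (STO M1): stack=[empty] mem=[0,0,0,0]
After op 5 (push 15): stack=[15] mem=[0,0,0,0]
After op 6 (RCL M1): stack=[15,0] mem=[0,0,0,0]
After op 7 (-): stack=[15] mem=[0,0,0,0]
After op 8 (push 10): stack=[15,10] mem=[0,0,0,0]
After op 9 (swap): stack=[10,15] mem=[0,0,0,0]
After op 10 (-): stack=[-5] mem=[0,0,0,0]
After op 11 (RCL M1): stack=[-5,0] mem=[0,0,0,0]
After op 12 (-): stack=[-5] mem=[0,0,0,0]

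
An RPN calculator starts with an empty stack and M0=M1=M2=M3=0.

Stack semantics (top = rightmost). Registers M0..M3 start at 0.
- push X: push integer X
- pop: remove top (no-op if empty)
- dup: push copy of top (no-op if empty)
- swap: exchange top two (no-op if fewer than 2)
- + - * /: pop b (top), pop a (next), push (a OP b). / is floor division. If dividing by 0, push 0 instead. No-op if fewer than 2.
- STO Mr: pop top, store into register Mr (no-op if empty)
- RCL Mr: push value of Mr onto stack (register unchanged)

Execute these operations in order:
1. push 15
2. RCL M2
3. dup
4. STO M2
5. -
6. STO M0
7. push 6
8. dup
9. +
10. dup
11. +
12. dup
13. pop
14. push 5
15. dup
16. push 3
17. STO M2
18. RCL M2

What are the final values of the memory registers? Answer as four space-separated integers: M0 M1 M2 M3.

After op 1 (push 15): stack=[15] mem=[0,0,0,0]
After op 2 (RCL M2): stack=[15,0] mem=[0,0,0,0]
After op 3 (dup): stack=[15,0,0] mem=[0,0,0,0]
After op 4 (STO M2): stack=[15,0] mem=[0,0,0,0]
After op 5 (-): stack=[15] mem=[0,0,0,0]
After op 6 (STO M0): stack=[empty] mem=[15,0,0,0]
After op 7 (push 6): stack=[6] mem=[15,0,0,0]
After op 8 (dup): stack=[6,6] mem=[15,0,0,0]
After op 9 (+): stack=[12] mem=[15,0,0,0]
After op 10 (dup): stack=[12,12] mem=[15,0,0,0]
After op 11 (+): stack=[24] mem=[15,0,0,0]
After op 12 (dup): stack=[24,24] mem=[15,0,0,0]
After op 13 (pop): stack=[24] mem=[15,0,0,0]
After op 14 (push 5): stack=[24,5] mem=[15,0,0,0]
After op 15 (dup): stack=[24,5,5] mem=[15,0,0,0]
After op 16 (push 3): stack=[24,5,5,3] mem=[15,0,0,0]
After op 17 (STO M2): stack=[24,5,5] mem=[15,0,3,0]
After op 18 (RCL M2): stack=[24,5,5,3] mem=[15,0,3,0]

Answer: 15 0 3 0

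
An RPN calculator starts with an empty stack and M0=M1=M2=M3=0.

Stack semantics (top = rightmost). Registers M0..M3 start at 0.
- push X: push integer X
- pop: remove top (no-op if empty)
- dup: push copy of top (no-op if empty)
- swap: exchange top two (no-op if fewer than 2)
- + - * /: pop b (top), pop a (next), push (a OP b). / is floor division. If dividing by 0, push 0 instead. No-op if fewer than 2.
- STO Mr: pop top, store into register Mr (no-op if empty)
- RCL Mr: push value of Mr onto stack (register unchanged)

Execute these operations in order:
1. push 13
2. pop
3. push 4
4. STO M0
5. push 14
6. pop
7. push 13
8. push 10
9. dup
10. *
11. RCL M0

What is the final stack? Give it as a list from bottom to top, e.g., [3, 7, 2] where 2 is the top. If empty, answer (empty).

After op 1 (push 13): stack=[13] mem=[0,0,0,0]
After op 2 (pop): stack=[empty] mem=[0,0,0,0]
After op 3 (push 4): stack=[4] mem=[0,0,0,0]
After op 4 (STO M0): stack=[empty] mem=[4,0,0,0]
After op 5 (push 14): stack=[14] mem=[4,0,0,0]
After op 6 (pop): stack=[empty] mem=[4,0,0,0]
After op 7 (push 13): stack=[13] mem=[4,0,0,0]
After op 8 (push 10): stack=[13,10] mem=[4,0,0,0]
After op 9 (dup): stack=[13,10,10] mem=[4,0,0,0]
After op 10 (*): stack=[13,100] mem=[4,0,0,0]
After op 11 (RCL M0): stack=[13,100,4] mem=[4,0,0,0]

Answer: [13, 100, 4]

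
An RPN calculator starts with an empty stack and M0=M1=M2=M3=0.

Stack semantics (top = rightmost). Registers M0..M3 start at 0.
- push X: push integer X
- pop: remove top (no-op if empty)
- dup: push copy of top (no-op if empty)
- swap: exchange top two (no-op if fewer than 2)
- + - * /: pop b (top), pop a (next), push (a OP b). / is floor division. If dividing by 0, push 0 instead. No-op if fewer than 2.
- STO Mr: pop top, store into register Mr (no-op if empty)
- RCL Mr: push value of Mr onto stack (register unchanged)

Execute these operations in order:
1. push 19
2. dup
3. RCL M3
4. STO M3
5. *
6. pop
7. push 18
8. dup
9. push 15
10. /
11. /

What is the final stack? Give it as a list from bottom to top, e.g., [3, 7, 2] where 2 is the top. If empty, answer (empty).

After op 1 (push 19): stack=[19] mem=[0,0,0,0]
After op 2 (dup): stack=[19,19] mem=[0,0,0,0]
After op 3 (RCL M3): stack=[19,19,0] mem=[0,0,0,0]
After op 4 (STO M3): stack=[19,19] mem=[0,0,0,0]
After op 5 (*): stack=[361] mem=[0,0,0,0]
After op 6 (pop): stack=[empty] mem=[0,0,0,0]
After op 7 (push 18): stack=[18] mem=[0,0,0,0]
After op 8 (dup): stack=[18,18] mem=[0,0,0,0]
After op 9 (push 15): stack=[18,18,15] mem=[0,0,0,0]
After op 10 (/): stack=[18,1] mem=[0,0,0,0]
After op 11 (/): stack=[18] mem=[0,0,0,0]

Answer: [18]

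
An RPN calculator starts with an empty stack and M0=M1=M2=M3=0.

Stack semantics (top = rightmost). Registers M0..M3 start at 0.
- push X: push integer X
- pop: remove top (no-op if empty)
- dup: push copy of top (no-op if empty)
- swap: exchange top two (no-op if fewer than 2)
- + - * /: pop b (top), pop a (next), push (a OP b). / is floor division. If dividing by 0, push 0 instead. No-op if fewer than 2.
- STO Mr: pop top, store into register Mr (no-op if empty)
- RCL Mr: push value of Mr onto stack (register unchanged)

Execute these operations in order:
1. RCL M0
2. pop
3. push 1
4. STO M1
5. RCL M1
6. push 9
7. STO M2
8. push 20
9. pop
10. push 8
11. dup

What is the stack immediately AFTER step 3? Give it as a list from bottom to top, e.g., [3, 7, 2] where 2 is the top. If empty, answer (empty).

After op 1 (RCL M0): stack=[0] mem=[0,0,0,0]
After op 2 (pop): stack=[empty] mem=[0,0,0,0]
After op 3 (push 1): stack=[1] mem=[0,0,0,0]

[1]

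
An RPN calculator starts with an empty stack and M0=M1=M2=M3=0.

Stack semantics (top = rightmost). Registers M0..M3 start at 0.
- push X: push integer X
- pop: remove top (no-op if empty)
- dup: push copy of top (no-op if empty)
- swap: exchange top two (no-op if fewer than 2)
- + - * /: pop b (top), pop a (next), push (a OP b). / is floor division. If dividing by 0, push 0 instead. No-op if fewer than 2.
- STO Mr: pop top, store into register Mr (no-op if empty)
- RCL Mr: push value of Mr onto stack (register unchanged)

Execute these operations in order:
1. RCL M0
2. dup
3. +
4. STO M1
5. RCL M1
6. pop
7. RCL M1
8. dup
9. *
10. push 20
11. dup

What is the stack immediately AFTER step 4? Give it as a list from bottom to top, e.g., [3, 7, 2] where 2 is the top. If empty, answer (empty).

After op 1 (RCL M0): stack=[0] mem=[0,0,0,0]
After op 2 (dup): stack=[0,0] mem=[0,0,0,0]
After op 3 (+): stack=[0] mem=[0,0,0,0]
After op 4 (STO M1): stack=[empty] mem=[0,0,0,0]

(empty)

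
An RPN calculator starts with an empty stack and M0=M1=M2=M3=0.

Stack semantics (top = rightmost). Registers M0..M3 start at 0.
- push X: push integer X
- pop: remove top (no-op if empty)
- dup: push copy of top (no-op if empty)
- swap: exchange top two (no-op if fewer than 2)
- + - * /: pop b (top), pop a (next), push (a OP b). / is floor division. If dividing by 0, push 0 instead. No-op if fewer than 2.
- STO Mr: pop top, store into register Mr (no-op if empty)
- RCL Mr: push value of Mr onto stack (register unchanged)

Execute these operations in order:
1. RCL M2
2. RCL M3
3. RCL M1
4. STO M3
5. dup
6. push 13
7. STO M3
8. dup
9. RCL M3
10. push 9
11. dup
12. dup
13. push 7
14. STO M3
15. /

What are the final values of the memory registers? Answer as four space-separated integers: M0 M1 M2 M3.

After op 1 (RCL M2): stack=[0] mem=[0,0,0,0]
After op 2 (RCL M3): stack=[0,0] mem=[0,0,0,0]
After op 3 (RCL M1): stack=[0,0,0] mem=[0,0,0,0]
After op 4 (STO M3): stack=[0,0] mem=[0,0,0,0]
After op 5 (dup): stack=[0,0,0] mem=[0,0,0,0]
After op 6 (push 13): stack=[0,0,0,13] mem=[0,0,0,0]
After op 7 (STO M3): stack=[0,0,0] mem=[0,0,0,13]
After op 8 (dup): stack=[0,0,0,0] mem=[0,0,0,13]
After op 9 (RCL M3): stack=[0,0,0,0,13] mem=[0,0,0,13]
After op 10 (push 9): stack=[0,0,0,0,13,9] mem=[0,0,0,13]
After op 11 (dup): stack=[0,0,0,0,13,9,9] mem=[0,0,0,13]
After op 12 (dup): stack=[0,0,0,0,13,9,9,9] mem=[0,0,0,13]
After op 13 (push 7): stack=[0,0,0,0,13,9,9,9,7] mem=[0,0,0,13]
After op 14 (STO M3): stack=[0,0,0,0,13,9,9,9] mem=[0,0,0,7]
After op 15 (/): stack=[0,0,0,0,13,9,1] mem=[0,0,0,7]

Answer: 0 0 0 7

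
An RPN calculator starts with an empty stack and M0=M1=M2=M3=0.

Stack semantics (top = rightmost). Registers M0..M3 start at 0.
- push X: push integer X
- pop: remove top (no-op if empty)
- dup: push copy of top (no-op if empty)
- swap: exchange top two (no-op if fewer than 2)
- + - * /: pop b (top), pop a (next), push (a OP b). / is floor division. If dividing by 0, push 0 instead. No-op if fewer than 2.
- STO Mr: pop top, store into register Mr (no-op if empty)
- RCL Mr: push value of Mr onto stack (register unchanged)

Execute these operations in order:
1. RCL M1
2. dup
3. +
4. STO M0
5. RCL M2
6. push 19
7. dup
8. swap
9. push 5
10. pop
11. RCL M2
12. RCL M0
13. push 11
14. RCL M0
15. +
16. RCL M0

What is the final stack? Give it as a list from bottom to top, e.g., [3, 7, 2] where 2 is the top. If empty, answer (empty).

Answer: [0, 19, 19, 0, 0, 11, 0]

Derivation:
After op 1 (RCL M1): stack=[0] mem=[0,0,0,0]
After op 2 (dup): stack=[0,0] mem=[0,0,0,0]
After op 3 (+): stack=[0] mem=[0,0,0,0]
After op 4 (STO M0): stack=[empty] mem=[0,0,0,0]
After op 5 (RCL M2): stack=[0] mem=[0,0,0,0]
After op 6 (push 19): stack=[0,19] mem=[0,0,0,0]
After op 7 (dup): stack=[0,19,19] mem=[0,0,0,0]
After op 8 (swap): stack=[0,19,19] mem=[0,0,0,0]
After op 9 (push 5): stack=[0,19,19,5] mem=[0,0,0,0]
After op 10 (pop): stack=[0,19,19] mem=[0,0,0,0]
After op 11 (RCL M2): stack=[0,19,19,0] mem=[0,0,0,0]
After op 12 (RCL M0): stack=[0,19,19,0,0] mem=[0,0,0,0]
After op 13 (push 11): stack=[0,19,19,0,0,11] mem=[0,0,0,0]
After op 14 (RCL M0): stack=[0,19,19,0,0,11,0] mem=[0,0,0,0]
After op 15 (+): stack=[0,19,19,0,0,11] mem=[0,0,0,0]
After op 16 (RCL M0): stack=[0,19,19,0,0,11,0] mem=[0,0,0,0]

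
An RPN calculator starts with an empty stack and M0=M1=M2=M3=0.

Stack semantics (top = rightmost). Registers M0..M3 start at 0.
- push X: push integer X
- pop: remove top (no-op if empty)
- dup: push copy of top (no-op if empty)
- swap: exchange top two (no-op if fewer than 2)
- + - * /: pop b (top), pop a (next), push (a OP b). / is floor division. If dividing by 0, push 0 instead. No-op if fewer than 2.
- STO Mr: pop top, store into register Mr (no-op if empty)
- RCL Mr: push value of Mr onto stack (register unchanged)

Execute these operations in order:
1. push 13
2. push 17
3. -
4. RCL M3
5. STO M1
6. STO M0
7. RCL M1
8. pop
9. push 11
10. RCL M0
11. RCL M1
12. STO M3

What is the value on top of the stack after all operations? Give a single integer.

Answer: -4

Derivation:
After op 1 (push 13): stack=[13] mem=[0,0,0,0]
After op 2 (push 17): stack=[13,17] mem=[0,0,0,0]
After op 3 (-): stack=[-4] mem=[0,0,0,0]
After op 4 (RCL M3): stack=[-4,0] mem=[0,0,0,0]
After op 5 (STO M1): stack=[-4] mem=[0,0,0,0]
After op 6 (STO M0): stack=[empty] mem=[-4,0,0,0]
After op 7 (RCL M1): stack=[0] mem=[-4,0,0,0]
After op 8 (pop): stack=[empty] mem=[-4,0,0,0]
After op 9 (push 11): stack=[11] mem=[-4,0,0,0]
After op 10 (RCL M0): stack=[11,-4] mem=[-4,0,0,0]
After op 11 (RCL M1): stack=[11,-4,0] mem=[-4,0,0,0]
After op 12 (STO M3): stack=[11,-4] mem=[-4,0,0,0]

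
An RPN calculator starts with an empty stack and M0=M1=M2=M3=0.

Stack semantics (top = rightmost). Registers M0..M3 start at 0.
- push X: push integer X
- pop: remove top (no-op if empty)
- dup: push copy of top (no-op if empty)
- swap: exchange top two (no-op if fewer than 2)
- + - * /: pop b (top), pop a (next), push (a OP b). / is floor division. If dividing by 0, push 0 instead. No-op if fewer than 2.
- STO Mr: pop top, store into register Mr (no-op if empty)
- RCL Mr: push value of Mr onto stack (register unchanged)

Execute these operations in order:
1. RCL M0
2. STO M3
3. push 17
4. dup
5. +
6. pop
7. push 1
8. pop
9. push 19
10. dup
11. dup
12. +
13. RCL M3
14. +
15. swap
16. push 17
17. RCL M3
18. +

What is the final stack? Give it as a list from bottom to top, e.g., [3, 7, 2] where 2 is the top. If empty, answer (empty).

Answer: [38, 19, 17]

Derivation:
After op 1 (RCL M0): stack=[0] mem=[0,0,0,0]
After op 2 (STO M3): stack=[empty] mem=[0,0,0,0]
After op 3 (push 17): stack=[17] mem=[0,0,0,0]
After op 4 (dup): stack=[17,17] mem=[0,0,0,0]
After op 5 (+): stack=[34] mem=[0,0,0,0]
After op 6 (pop): stack=[empty] mem=[0,0,0,0]
After op 7 (push 1): stack=[1] mem=[0,0,0,0]
After op 8 (pop): stack=[empty] mem=[0,0,0,0]
After op 9 (push 19): stack=[19] mem=[0,0,0,0]
After op 10 (dup): stack=[19,19] mem=[0,0,0,0]
After op 11 (dup): stack=[19,19,19] mem=[0,0,0,0]
After op 12 (+): stack=[19,38] mem=[0,0,0,0]
After op 13 (RCL M3): stack=[19,38,0] mem=[0,0,0,0]
After op 14 (+): stack=[19,38] mem=[0,0,0,0]
After op 15 (swap): stack=[38,19] mem=[0,0,0,0]
After op 16 (push 17): stack=[38,19,17] mem=[0,0,0,0]
After op 17 (RCL M3): stack=[38,19,17,0] mem=[0,0,0,0]
After op 18 (+): stack=[38,19,17] mem=[0,0,0,0]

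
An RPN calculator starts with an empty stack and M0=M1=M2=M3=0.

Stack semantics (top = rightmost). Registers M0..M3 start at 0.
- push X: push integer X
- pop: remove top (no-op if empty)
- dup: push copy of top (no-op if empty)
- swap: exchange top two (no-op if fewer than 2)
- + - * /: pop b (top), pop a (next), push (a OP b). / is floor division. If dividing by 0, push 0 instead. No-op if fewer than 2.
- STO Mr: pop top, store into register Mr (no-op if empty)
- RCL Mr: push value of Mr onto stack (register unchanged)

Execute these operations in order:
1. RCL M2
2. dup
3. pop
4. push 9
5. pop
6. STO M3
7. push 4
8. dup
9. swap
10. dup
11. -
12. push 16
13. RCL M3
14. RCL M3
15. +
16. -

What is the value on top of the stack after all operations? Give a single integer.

Answer: 16

Derivation:
After op 1 (RCL M2): stack=[0] mem=[0,0,0,0]
After op 2 (dup): stack=[0,0] mem=[0,0,0,0]
After op 3 (pop): stack=[0] mem=[0,0,0,0]
After op 4 (push 9): stack=[0,9] mem=[0,0,0,0]
After op 5 (pop): stack=[0] mem=[0,0,0,0]
After op 6 (STO M3): stack=[empty] mem=[0,0,0,0]
After op 7 (push 4): stack=[4] mem=[0,0,0,0]
After op 8 (dup): stack=[4,4] mem=[0,0,0,0]
After op 9 (swap): stack=[4,4] mem=[0,0,0,0]
After op 10 (dup): stack=[4,4,4] mem=[0,0,0,0]
After op 11 (-): stack=[4,0] mem=[0,0,0,0]
After op 12 (push 16): stack=[4,0,16] mem=[0,0,0,0]
After op 13 (RCL M3): stack=[4,0,16,0] mem=[0,0,0,0]
After op 14 (RCL M3): stack=[4,0,16,0,0] mem=[0,0,0,0]
After op 15 (+): stack=[4,0,16,0] mem=[0,0,0,0]
After op 16 (-): stack=[4,0,16] mem=[0,0,0,0]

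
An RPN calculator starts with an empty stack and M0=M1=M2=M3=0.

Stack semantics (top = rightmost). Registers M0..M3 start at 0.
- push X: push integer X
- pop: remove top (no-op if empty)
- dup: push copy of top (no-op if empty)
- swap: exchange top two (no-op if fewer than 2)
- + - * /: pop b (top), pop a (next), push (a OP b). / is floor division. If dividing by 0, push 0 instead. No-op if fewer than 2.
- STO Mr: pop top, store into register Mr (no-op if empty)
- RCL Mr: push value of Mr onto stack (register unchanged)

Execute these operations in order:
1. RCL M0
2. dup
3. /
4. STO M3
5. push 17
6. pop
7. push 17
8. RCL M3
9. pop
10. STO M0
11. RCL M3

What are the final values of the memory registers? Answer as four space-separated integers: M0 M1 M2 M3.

After op 1 (RCL M0): stack=[0] mem=[0,0,0,0]
After op 2 (dup): stack=[0,0] mem=[0,0,0,0]
After op 3 (/): stack=[0] mem=[0,0,0,0]
After op 4 (STO M3): stack=[empty] mem=[0,0,0,0]
After op 5 (push 17): stack=[17] mem=[0,0,0,0]
After op 6 (pop): stack=[empty] mem=[0,0,0,0]
After op 7 (push 17): stack=[17] mem=[0,0,0,0]
After op 8 (RCL M3): stack=[17,0] mem=[0,0,0,0]
After op 9 (pop): stack=[17] mem=[0,0,0,0]
After op 10 (STO M0): stack=[empty] mem=[17,0,0,0]
After op 11 (RCL M3): stack=[0] mem=[17,0,0,0]

Answer: 17 0 0 0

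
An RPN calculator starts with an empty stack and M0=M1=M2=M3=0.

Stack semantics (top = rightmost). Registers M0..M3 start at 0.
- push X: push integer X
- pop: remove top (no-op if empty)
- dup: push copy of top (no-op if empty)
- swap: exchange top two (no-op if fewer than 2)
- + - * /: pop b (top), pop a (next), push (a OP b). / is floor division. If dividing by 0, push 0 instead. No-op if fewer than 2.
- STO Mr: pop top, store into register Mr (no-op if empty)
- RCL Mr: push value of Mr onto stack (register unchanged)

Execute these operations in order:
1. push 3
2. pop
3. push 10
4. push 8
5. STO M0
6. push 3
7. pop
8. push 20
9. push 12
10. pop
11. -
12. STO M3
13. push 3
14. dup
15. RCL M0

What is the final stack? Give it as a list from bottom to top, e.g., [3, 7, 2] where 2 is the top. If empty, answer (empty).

After op 1 (push 3): stack=[3] mem=[0,0,0,0]
After op 2 (pop): stack=[empty] mem=[0,0,0,0]
After op 3 (push 10): stack=[10] mem=[0,0,0,0]
After op 4 (push 8): stack=[10,8] mem=[0,0,0,0]
After op 5 (STO M0): stack=[10] mem=[8,0,0,0]
After op 6 (push 3): stack=[10,3] mem=[8,0,0,0]
After op 7 (pop): stack=[10] mem=[8,0,0,0]
After op 8 (push 20): stack=[10,20] mem=[8,0,0,0]
After op 9 (push 12): stack=[10,20,12] mem=[8,0,0,0]
After op 10 (pop): stack=[10,20] mem=[8,0,0,0]
After op 11 (-): stack=[-10] mem=[8,0,0,0]
After op 12 (STO M3): stack=[empty] mem=[8,0,0,-10]
After op 13 (push 3): stack=[3] mem=[8,0,0,-10]
After op 14 (dup): stack=[3,3] mem=[8,0,0,-10]
After op 15 (RCL M0): stack=[3,3,8] mem=[8,0,0,-10]

Answer: [3, 3, 8]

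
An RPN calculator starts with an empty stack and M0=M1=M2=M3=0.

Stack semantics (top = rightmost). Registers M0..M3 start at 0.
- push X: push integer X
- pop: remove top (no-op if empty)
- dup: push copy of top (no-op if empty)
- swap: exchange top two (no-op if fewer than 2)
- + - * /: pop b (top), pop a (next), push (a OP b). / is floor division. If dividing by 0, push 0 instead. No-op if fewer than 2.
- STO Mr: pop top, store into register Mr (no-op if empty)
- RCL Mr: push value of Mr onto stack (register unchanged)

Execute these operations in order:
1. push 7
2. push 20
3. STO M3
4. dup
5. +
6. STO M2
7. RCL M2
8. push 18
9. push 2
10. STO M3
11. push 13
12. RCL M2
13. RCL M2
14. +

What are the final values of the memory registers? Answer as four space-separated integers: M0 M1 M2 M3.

Answer: 0 0 14 2

Derivation:
After op 1 (push 7): stack=[7] mem=[0,0,0,0]
After op 2 (push 20): stack=[7,20] mem=[0,0,0,0]
After op 3 (STO M3): stack=[7] mem=[0,0,0,20]
After op 4 (dup): stack=[7,7] mem=[0,0,0,20]
After op 5 (+): stack=[14] mem=[0,0,0,20]
After op 6 (STO M2): stack=[empty] mem=[0,0,14,20]
After op 7 (RCL M2): stack=[14] mem=[0,0,14,20]
After op 8 (push 18): stack=[14,18] mem=[0,0,14,20]
After op 9 (push 2): stack=[14,18,2] mem=[0,0,14,20]
After op 10 (STO M3): stack=[14,18] mem=[0,0,14,2]
After op 11 (push 13): stack=[14,18,13] mem=[0,0,14,2]
After op 12 (RCL M2): stack=[14,18,13,14] mem=[0,0,14,2]
After op 13 (RCL M2): stack=[14,18,13,14,14] mem=[0,0,14,2]
After op 14 (+): stack=[14,18,13,28] mem=[0,0,14,2]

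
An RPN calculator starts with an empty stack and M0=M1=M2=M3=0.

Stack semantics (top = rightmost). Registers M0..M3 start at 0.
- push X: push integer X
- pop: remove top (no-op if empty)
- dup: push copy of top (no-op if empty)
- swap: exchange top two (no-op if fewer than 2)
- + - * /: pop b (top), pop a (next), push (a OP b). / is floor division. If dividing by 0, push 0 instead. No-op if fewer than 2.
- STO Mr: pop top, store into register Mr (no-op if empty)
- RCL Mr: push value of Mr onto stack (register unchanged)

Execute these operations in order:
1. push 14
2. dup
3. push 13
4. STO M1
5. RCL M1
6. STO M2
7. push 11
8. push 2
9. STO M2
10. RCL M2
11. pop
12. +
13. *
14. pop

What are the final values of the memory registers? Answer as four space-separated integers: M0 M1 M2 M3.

Answer: 0 13 2 0

Derivation:
After op 1 (push 14): stack=[14] mem=[0,0,0,0]
After op 2 (dup): stack=[14,14] mem=[0,0,0,0]
After op 3 (push 13): stack=[14,14,13] mem=[0,0,0,0]
After op 4 (STO M1): stack=[14,14] mem=[0,13,0,0]
After op 5 (RCL M1): stack=[14,14,13] mem=[0,13,0,0]
After op 6 (STO M2): stack=[14,14] mem=[0,13,13,0]
After op 7 (push 11): stack=[14,14,11] mem=[0,13,13,0]
After op 8 (push 2): stack=[14,14,11,2] mem=[0,13,13,0]
After op 9 (STO M2): stack=[14,14,11] mem=[0,13,2,0]
After op 10 (RCL M2): stack=[14,14,11,2] mem=[0,13,2,0]
After op 11 (pop): stack=[14,14,11] mem=[0,13,2,0]
After op 12 (+): stack=[14,25] mem=[0,13,2,0]
After op 13 (*): stack=[350] mem=[0,13,2,0]
After op 14 (pop): stack=[empty] mem=[0,13,2,0]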